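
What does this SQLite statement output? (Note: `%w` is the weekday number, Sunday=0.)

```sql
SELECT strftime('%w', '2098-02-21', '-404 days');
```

First apply '-404 days': 2098-02-21 → 2097-01-13.
2097-01-13 is a Sunday; with Sunday=0 that is 0.

0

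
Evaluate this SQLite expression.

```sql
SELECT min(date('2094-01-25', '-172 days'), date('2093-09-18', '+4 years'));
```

2093-08-06

date('2094-01-25', '-172 days') → 2093-08-06.
date('2093-09-18', '+4 years') → 2097-09-18.
Earlier of the two is 2093-08-06.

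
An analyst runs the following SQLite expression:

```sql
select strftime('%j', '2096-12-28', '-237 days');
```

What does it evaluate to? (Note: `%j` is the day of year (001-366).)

First apply '-237 days': 2096-12-28 → 2096-05-05.
Day-of-year for 2096-05-05: days since 2096-01-01 inclusive = 126, zero-padded to 126.

126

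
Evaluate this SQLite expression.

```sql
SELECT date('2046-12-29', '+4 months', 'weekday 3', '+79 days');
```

2047-07-19

Adding +4 months to 2046-12-29 gives 2047-04-29.
`weekday 3` advances to the next Wednesday; 2047-04-29 is a Monday, so it moves forward to 2047-05-01.
Applying '+79 days' to 2047-05-01: counting 79 days forward gives 2047-07-19.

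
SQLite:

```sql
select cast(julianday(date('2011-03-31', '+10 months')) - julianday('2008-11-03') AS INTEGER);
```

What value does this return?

1184

Adding +10 months to 2011-03-31 gives 2012-01-31.
27 days remain in November 2008 after the 3rd (30 − 3).
Full months from December 2008 through December 2011 contribute their day counts.
Then 31 days into January 2012.
Total: 27 + 31 + 31 + 28 + 31 + 30 + 31 + 30 + 31 + 31 + 30 + 31 + 30 + 31 + 31 + 28 + 31 + 30 + 31 + 30 + 31 + 31 + 30 + 31 + 30 + 31 + 31 + 28 + 31 + 30 + 31 + 30 + 31 + 31 + 30 + 31 + 30 + 31 + 31 = 1184.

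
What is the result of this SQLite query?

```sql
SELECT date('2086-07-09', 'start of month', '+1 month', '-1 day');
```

2086-07-31

`start of month` rewinds 2086-07-09 to 2086-07-01.
Adding +1 month to 2086-07-01 gives 2086-08-01.
Going back 1 day from 2086-08-01 reaches 2086-07-31 (last day of July, 31 days).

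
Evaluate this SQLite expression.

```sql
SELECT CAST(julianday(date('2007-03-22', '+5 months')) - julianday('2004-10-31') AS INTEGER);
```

1025

Adding +5 months to 2007-03-22 gives 2007-08-22.
0 days remain in October 2004 after the 31st (31 − 31).
Full months from November 2004 through July 2007 contribute their day counts.
Then 22 days into August 2007.
Total: 0 + 30 + 31 + 31 + 28 + 31 + 30 + 31 + 30 + 31 + 31 + 30 + 31 + 30 + 31 + 31 + 28 + 31 + 30 + 31 + 30 + 31 + 31 + 30 + 31 + 30 + 31 + 31 + 28 + 31 + 30 + 31 + 30 + 31 + 22 = 1025.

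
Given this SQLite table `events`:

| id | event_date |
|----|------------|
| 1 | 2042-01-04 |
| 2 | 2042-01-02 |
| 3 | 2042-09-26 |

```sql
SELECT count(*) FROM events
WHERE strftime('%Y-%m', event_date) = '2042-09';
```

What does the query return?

Rows with year-month 2042-09: 2042-09-26 → 1.

1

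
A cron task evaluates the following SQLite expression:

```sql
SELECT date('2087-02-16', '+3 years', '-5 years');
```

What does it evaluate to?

2085-02-16

Adding +3 years to 2087-02-16 gives 2090-02-16.
Adding -5 years to 2090-02-16 gives 2085-02-16.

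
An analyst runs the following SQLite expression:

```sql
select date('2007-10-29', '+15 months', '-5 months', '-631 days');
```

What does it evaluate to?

Adding +15 months to 2007-10-29 gives 2009-01-29.
Adding -5 months to 2009-01-29 gives 2008-08-29.
Applying '-631 days' to 2008-08-29: counting 631 days back gives 2006-12-07.

2006-12-07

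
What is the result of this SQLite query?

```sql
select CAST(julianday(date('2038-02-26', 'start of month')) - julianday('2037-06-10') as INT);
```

236

`start of month` rewinds 2038-02-26 to 2038-02-01.
20 days remain in June 2037 after the 10th (30 − 10).
Full months from July 2037 through January 2038 contribute their day counts.
Then 1 day into February 2038.
Total: 20 + 31 + 31 + 30 + 31 + 30 + 31 + 31 + 1 = 236.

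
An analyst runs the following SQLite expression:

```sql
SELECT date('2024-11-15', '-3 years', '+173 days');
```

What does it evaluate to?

Adding -3 years to 2024-11-15 gives 2021-11-15.
Applying '+173 days' to 2021-11-15: counting 173 days forward gives 2022-05-07.

2022-05-07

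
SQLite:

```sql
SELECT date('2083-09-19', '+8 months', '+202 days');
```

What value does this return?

2084-12-07

Adding +8 months to 2083-09-19 gives 2084-05-19.
Applying '+202 days' to 2084-05-19: counting 202 days forward gives 2084-12-07.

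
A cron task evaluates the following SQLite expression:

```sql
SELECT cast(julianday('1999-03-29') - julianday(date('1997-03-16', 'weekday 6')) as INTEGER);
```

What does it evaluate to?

737

`weekday 6` advances to the next Saturday; 1997-03-16 is a Sunday, so it moves forward to 1997-03-22.
9 days remain in March 1997 after the 22nd (31 − 22).
Full months from April 1997 through February 1999 contribute their day counts.
Then 29 days into March 1999.
Total: 9 + 30 + 31 + 30 + 31 + 31 + 30 + 31 + 30 + 31 + 31 + 28 + 31 + 30 + 31 + 30 + 31 + 31 + 30 + 31 + 30 + 31 + 31 + 28 + 29 = 737.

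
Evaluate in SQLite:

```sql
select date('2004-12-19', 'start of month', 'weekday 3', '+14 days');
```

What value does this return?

`start of month` rewinds 2004-12-19 to 2004-12-01.
`weekday 3` advances to the next Wednesday; 2004-12-01 is already a Wednesday, so it stays at 2004-12-01.
Advancing 14 more days within December lands on 2004-12-15.

2004-12-15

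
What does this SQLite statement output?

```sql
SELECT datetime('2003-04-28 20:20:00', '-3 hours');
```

-3 hours from 2003-04-28 20:20:00 is 2003-04-28 17:20:00.

2003-04-28 17:20:00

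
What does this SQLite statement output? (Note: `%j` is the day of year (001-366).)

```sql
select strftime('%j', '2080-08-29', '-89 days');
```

153

First apply '-89 days': 2080-08-29 → 2080-06-01.
Day-of-year for 2080-06-01: days since 2080-01-01 inclusive = 153, zero-padded to 153.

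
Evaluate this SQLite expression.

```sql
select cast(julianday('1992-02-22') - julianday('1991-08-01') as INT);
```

30 days remain in August 1991 after the 1st (31 − 1).
September 1991: 30 days.
October 1991: 31 days.
November 1991: 30 days.
December 1991: 31 days.
January 1992: 31 days.
Then 22 days into February 1992.
Total: 30 + 30 + 31 + 30 + 31 + 31 + 22 = 205.

205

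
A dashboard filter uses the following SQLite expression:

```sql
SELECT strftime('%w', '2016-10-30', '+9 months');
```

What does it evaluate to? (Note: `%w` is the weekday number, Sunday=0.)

0

First apply '+9 months': 2016-10-30 → 2017-07-30.
2017-07-30 is a Sunday; with Sunday=0 that is 0.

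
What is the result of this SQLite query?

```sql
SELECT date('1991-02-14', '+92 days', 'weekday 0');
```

Applying '+92 days' to 1991-02-14: counting 92 days forward gives 1991-05-17.
`weekday 0` advances to the next Sunday; 1991-05-17 is a Friday, so it moves forward to 1991-05-19.

1991-05-19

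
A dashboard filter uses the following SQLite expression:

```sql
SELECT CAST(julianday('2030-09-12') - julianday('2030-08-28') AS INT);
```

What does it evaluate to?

3 days remain in August 2030 after the 28th (31 − 28).
Then 12 days into September 2030.
Total: 3 + 12 = 15.

15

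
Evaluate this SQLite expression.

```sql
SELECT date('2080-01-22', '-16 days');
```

2080-01-06

Going back 16 days within January lands on 2080-01-06.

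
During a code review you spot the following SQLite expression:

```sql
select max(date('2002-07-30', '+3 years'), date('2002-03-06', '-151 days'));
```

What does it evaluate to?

2005-07-30

date('2002-07-30', '+3 years') → 2005-07-30.
date('2002-03-06', '-151 days') → 2001-10-06.
Later of the two is 2005-07-30.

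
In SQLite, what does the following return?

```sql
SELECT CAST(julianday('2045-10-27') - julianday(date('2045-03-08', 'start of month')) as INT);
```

`start of month` rewinds 2045-03-08 to 2045-03-01.
30 days remain in March 2045 after the 1st (31 − 1).
Full months from April 2045 through September 2045 contribute their day counts.
Then 27 days into October 2045.
Total: 30 + 30 + 31 + 30 + 31 + 31 + 30 + 27 = 240.

240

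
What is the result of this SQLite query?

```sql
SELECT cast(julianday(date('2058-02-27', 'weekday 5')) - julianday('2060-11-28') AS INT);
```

-1003

`weekday 5` advances to the next Friday; 2058-02-27 is a Wednesday, so it moves forward to 2058-03-01.
30 days remain in March 2058 after the 1st (31 − 1).
Full months from April 2058 through October 2060 contribute their day counts.
Then 28 days into November 2060.
Total: 30 + 30 + 31 + 30 + 31 + 31 + 30 + 31 + 30 + 31 + 31 + 28 + 31 + 30 + 31 + 30 + 31 + 31 + 30 + 31 + 30 + 31 + 31 + 29 + 31 + 30 + 31 + 30 + 31 + 31 + 30 + 31 + 28 = 1003.
The subtraction is earlier − later, so the result is −1003 → -1003.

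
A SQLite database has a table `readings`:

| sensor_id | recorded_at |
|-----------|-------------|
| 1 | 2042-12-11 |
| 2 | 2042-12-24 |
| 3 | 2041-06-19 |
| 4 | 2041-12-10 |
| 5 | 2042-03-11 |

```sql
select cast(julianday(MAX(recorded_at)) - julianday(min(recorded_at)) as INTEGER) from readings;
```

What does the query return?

MIN = 2041-06-19, MAX = 2042-12-24.
11 days remain in June 2041 after the 19th (30 − 19).
Full months from July 2041 through November 2042 contribute their day counts.
Then 24 days into December 2042.
Total: 11 + 31 + 31 + 30 + 31 + 30 + 31 + 31 + 28 + 31 + 30 + 31 + 30 + 31 + 31 + 30 + 31 + 30 + 24 = 553.

553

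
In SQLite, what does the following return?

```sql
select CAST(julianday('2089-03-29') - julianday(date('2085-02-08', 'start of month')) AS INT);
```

1517

`start of month` rewinds 2085-02-08 to 2085-02-01.
27 days remain in February 2085 after the 1st (28 − 1).
Full months from March 2085 through February 2089 contribute their day counts.
Then 29 days into March 2089.
Total: 27 + 31 + 30 + 31 + 30 + 31 + 31 + 30 + 31 + 30 + 31 + 31 + 28 + 31 + 30 + 31 + 30 + 31 + 31 + 30 + 31 + 30 + 31 + 31 + 28 + 31 + 30 + 31 + 30 + 31 + 31 + 30 + 31 + 30 + 31 + 31 + 29 + 31 + 30 + 31 + 30 + 31 + 31 + 30 + 31 + 30 + 31 + 31 + 28 + 29 = 1517.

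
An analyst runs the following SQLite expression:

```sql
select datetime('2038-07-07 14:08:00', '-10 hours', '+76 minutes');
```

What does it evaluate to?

2038-07-07 05:24:00

-10 hours from 2038-07-07 14:08:00 is 2038-07-07 04:08:00.
76 minutes = 1h 16m; +76 minutes from 2038-07-07 04:08:00 is 2038-07-07 05:24:00.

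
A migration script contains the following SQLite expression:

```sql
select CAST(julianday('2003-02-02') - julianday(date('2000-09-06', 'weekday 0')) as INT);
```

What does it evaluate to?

875

`weekday 0` advances to the next Sunday; 2000-09-06 is a Wednesday, so it moves forward to 2000-09-10.
20 days remain in September 2000 after the 10th (30 − 10).
Full months from October 2000 through January 2003 contribute their day counts.
Then 2 days into February 2003.
Total: 20 + 31 + 30 + 31 + 31 + 28 + 31 + 30 + 31 + 30 + 31 + 31 + 30 + 31 + 30 + 31 + 31 + 28 + 31 + 30 + 31 + 30 + 31 + 31 + 30 + 31 + 30 + 31 + 31 + 2 = 875.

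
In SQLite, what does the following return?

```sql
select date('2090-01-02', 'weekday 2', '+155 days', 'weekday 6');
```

2090-06-10

`weekday 2` advances to the next Tuesday; 2090-01-02 is a Monday, so it moves forward to 2090-01-03.
Applying '+155 days' to 2090-01-03: counting 155 days forward gives 2090-06-07.
`weekday 6` advances to the next Saturday; 2090-06-07 is a Wednesday, so it moves forward to 2090-06-10.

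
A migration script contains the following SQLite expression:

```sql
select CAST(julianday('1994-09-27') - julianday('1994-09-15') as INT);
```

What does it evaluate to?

12

Both dates are in September 1994: 27 − 15 = 12.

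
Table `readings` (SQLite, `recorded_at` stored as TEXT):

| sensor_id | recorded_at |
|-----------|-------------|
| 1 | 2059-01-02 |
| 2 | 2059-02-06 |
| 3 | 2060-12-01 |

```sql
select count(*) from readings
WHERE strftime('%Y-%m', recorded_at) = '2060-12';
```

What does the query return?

1

Rows with year-month 2060-12: 2060-12-01 → 1.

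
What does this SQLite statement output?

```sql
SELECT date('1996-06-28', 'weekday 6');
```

`weekday 6` advances to the next Saturday; 1996-06-28 is a Friday, so it moves forward to 1996-06-29.

1996-06-29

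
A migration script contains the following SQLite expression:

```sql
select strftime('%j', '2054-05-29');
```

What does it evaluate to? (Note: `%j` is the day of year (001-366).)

149

Day-of-year for 2054-05-29: days since 2054-01-01 inclusive = 149, zero-padded to 149.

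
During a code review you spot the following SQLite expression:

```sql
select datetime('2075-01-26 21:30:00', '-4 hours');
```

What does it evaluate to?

-4 hours from 2075-01-26 21:30:00 is 2075-01-26 17:30:00.

2075-01-26 17:30:00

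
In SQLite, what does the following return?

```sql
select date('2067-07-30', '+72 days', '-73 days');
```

Applying '+72 days' to 2067-07-30: counting 72 days forward gives 2067-10-10.
Applying '-73 days' to 2067-10-10: counting 73 days back gives 2067-07-29.

2067-07-29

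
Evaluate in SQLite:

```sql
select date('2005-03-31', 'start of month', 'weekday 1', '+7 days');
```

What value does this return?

`start of month` rewinds 2005-03-31 to 2005-03-01.
`weekday 1` advances to the next Monday; 2005-03-01 is a Tuesday, so it moves forward to 2005-03-07.
Advancing 7 more days within March lands on 2005-03-14.

2005-03-14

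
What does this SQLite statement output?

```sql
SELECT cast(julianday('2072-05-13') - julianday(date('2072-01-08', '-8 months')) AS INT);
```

Adding -8 months to 2072-01-08 gives 2071-05-08.
23 days remain in May 2071 after the 8th (31 − 8).
Full months from June 2071 through April 2072 contribute their day counts.
Then 13 days into May 2072.
Total: 23 + 30 + 31 + 31 + 30 + 31 + 30 + 31 + 31 + 29 + 31 + 30 + 13 = 371.

371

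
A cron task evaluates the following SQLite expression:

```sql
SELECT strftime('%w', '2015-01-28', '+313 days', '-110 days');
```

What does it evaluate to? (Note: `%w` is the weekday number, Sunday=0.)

3

First apply '+313 days', '-110 days': 2015-01-28 → 2015-08-19.
2015-08-19 is a Wednesday; with Sunday=0 that is 3.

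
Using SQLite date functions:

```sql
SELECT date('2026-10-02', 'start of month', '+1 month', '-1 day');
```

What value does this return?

`start of month` rewinds 2026-10-02 to 2026-10-01.
Adding +1 month to 2026-10-01 gives 2026-11-01.
Going back 1 day from 2026-11-01 reaches 2026-10-31 (last day of October, 31 days).

2026-10-31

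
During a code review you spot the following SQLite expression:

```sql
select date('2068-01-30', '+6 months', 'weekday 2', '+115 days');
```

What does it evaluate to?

Adding +6 months to 2068-01-30 gives 2068-07-30.
`weekday 2` advances to the next Tuesday; 2068-07-30 is a Monday, so it moves forward to 2068-07-31.
Applying '+115 days' to 2068-07-31: counting 115 days forward gives 2068-11-23.

2068-11-23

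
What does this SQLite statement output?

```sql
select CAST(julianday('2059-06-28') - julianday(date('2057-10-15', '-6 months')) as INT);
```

804

Adding -6 months to 2057-10-15 gives 2057-04-15.
15 days remain in April 2057 after the 15th (30 − 15).
Full months from May 2057 through May 2059 contribute their day counts.
Then 28 days into June 2059.
Total: 15 + 31 + 30 + 31 + 31 + 30 + 31 + 30 + 31 + 31 + 28 + 31 + 30 + 31 + 30 + 31 + 31 + 30 + 31 + 30 + 31 + 31 + 28 + 31 + 30 + 31 + 28 = 804.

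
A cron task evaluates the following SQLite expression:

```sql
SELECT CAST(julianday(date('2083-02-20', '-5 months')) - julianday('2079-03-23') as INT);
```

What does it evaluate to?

1277

Adding -5 months to 2083-02-20 gives 2082-09-20.
8 days remain in March 2079 after the 23rd (31 − 23).
Full months from April 2079 through August 2082 contribute their day counts.
Then 20 days into September 2082.
Total: 8 + 30 + 31 + 30 + 31 + 31 + 30 + 31 + 30 + 31 + 31 + 29 + 31 + 30 + 31 + 30 + 31 + 31 + 30 + 31 + 30 + 31 + 31 + 28 + 31 + 30 + 31 + 30 + 31 + 31 + 30 + 31 + 30 + 31 + 31 + 28 + 31 + 30 + 31 + 30 + 31 + 31 + 20 = 1277.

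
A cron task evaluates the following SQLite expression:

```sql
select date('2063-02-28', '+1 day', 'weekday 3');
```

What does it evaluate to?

February 2063 has 28 days; 0 remain after the 28th, so 1 days reach 2063-03-01.
`weekday 3` advances to the next Wednesday; 2063-03-01 is a Thursday, so it moves forward to 2063-03-07.

2063-03-07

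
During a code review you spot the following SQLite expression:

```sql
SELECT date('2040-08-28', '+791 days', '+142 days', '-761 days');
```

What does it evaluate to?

2041-02-16

Applying '+791 days' to 2040-08-28: counting 791 days forward gives 2042-10-28.
Applying '+142 days' to 2042-10-28: counting 142 days forward gives 2043-03-19.
Applying '-761 days' to 2043-03-19: counting 761 days back gives 2041-02-16.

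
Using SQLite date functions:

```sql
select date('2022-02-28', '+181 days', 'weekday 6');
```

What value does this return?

Applying '+181 days' to 2022-02-28: counting 181 days forward gives 2022-08-28.
`weekday 6` advances to the next Saturday; 2022-08-28 is a Sunday, so it moves forward to 2022-09-03.

2022-09-03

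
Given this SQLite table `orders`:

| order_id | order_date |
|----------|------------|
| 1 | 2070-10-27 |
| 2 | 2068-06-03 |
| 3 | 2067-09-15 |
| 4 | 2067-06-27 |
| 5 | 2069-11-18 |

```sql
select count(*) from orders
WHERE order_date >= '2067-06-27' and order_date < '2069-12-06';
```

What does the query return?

4

Rows in [2067-06-27, 2069-12-06): 2068-06-03, 2067-09-15, 2067-06-27, 2069-11-18 → 4 rows.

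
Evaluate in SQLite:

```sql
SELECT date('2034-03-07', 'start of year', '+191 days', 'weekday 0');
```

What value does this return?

2034-07-16

`start of year` rewinds 2034-03-07 to 2034-01-01.
Applying '+191 days' to 2034-01-01: counting 191 days forward gives 2034-07-11.
`weekday 0` advances to the next Sunday; 2034-07-11 is a Tuesday, so it moves forward to 2034-07-16.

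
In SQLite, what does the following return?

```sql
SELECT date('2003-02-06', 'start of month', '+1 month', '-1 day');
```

2003-02-28

`start of month` rewinds 2003-02-06 to 2003-02-01.
Adding +1 month to 2003-02-01 gives 2003-03-01.
Going back 1 day from 2003-03-01 reaches 2003-02-28 (last day of February, 28 days).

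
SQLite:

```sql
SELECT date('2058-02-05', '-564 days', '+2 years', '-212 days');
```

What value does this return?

Applying '-564 days' to 2058-02-05: counting 564 days back gives 2056-07-21.
Adding +2 years to 2056-07-21 gives 2058-07-21.
Applying '-212 days' to 2058-07-21: counting 212 days back gives 2057-12-21.

2057-12-21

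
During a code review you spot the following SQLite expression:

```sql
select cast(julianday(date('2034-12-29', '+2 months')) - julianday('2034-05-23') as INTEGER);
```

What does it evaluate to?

Adding +2 months to 2034-12-29 targets 2035-02-29. February 2035 has only 28 days, so SQLite normalizes the 1-day overflow forward to 2035-03-01.
8 days remain in May 2034 after the 23rd (31 − 23).
Full months from June 2034 through February 2035 contribute their day counts.
Then 1 day into March 2035.
Total: 8 + 30 + 31 + 31 + 30 + 31 + 30 + 31 + 31 + 28 + 1 = 282.

282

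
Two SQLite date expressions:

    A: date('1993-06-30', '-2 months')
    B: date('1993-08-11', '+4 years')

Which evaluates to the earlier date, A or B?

A

A = 1993-04-30.
B = 1997-08-11.
A is earlier.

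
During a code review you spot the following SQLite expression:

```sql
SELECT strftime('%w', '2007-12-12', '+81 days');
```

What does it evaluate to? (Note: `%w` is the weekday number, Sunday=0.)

0

First apply '+81 days': 2007-12-12 → 2008-03-02.
2008-03-02 is a Sunday; with Sunday=0 that is 0.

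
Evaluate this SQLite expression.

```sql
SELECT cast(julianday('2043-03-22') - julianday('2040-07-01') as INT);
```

994

30 days remain in July 2040 after the 1st (31 − 1).
Full months from August 2040 through February 2043 contribute their day counts.
Then 22 days into March 2043.
Total: 30 + 31 + 30 + 31 + 30 + 31 + 31 + 28 + 31 + 30 + 31 + 30 + 31 + 31 + 30 + 31 + 30 + 31 + 31 + 28 + 31 + 30 + 31 + 30 + 31 + 31 + 30 + 31 + 30 + 31 + 31 + 28 + 22 = 994.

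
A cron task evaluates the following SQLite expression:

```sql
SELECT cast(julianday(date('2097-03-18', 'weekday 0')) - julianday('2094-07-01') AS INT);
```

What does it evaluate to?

`weekday 0` advances to the next Sunday; 2097-03-18 is a Monday, so it moves forward to 2097-03-24.
30 days remain in July 2094 after the 1st (31 − 1).
Full months from August 2094 through February 2097 contribute their day counts.
Then 24 days into March 2097.
Total: 30 + 31 + 30 + 31 + 30 + 31 + 31 + 28 + 31 + 30 + 31 + 30 + 31 + 31 + 30 + 31 + 30 + 31 + 31 + 29 + 31 + 30 + 31 + 30 + 31 + 31 + 30 + 31 + 30 + 31 + 31 + 28 + 24 = 997.

997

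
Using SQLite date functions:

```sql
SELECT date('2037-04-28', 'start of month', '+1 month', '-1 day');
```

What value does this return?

`start of month` rewinds 2037-04-28 to 2037-04-01.
Adding +1 month to 2037-04-01 gives 2037-05-01.
Going back 1 day from 2037-05-01 reaches 2037-04-30 (last day of April, 30 days).

2037-04-30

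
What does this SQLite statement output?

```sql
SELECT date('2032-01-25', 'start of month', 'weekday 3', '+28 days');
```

2032-02-04

`start of month` rewinds 2032-01-25 to 2032-01-01.
`weekday 3` advances to the next Wednesday; 2032-01-01 is a Thursday, so it moves forward to 2032-01-07.
January 2032 has 31 days; 24 remain after the 7th, so 25 days reach 2032-02-01.
Advancing 3 more days within February lands on 2032-02-04.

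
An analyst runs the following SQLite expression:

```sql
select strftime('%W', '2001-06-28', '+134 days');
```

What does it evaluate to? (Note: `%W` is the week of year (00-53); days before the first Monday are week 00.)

45

First apply '+134 days': 2001-06-28 → 2001-11-09.
2001-11-09 is a Friday. SQLite's %W counts Mondays since the year started; the result is 45.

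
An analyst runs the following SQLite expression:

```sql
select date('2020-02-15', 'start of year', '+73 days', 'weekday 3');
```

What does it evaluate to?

`start of year` rewinds 2020-02-15 to 2020-01-01.
Applying '+73 days' to 2020-01-01: counting 73 days forward gives 2020-03-14.
`weekday 3` advances to the next Wednesday; 2020-03-14 is a Saturday, so it moves forward to 2020-03-18.

2020-03-18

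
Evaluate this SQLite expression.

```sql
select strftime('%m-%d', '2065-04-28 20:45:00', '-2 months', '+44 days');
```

First apply '-2 months', '+44 days': 2065-04-28 20:45:00 → 2065-04-13 20:45:00.
`%m-%d` extracts the month-day: 04-13.

04-13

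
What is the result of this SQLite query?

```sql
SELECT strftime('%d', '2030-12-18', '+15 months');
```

18

First apply '+15 months': 2030-12-18 → 2032-03-18.
`%d` extracts the 2-digit day of month: 18.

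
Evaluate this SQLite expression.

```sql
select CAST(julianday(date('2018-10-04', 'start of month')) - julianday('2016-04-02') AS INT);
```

`start of month` rewinds 2018-10-04 to 2018-10-01.
28 days remain in April 2016 after the 2nd (30 − 2).
Full months from May 2016 through September 2018 contribute their day counts.
Then 1 day into October 2018.
Total: 28 + 31 + 30 + 31 + 31 + 30 + 31 + 30 + 31 + 31 + 28 + 31 + 30 + 31 + 30 + 31 + 31 + 30 + 31 + 30 + 31 + 31 + 28 + 31 + 30 + 31 + 30 + 31 + 31 + 30 + 1 = 912.

912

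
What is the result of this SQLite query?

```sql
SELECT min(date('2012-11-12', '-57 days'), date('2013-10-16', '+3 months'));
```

date('2012-11-12', '-57 days') → 2012-09-16.
date('2013-10-16', '+3 months') → 2014-01-16.
Earlier of the two is 2012-09-16.

2012-09-16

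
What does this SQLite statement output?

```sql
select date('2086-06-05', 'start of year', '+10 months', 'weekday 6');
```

`start of year` rewinds 2086-06-05 to 2086-01-01.
Adding +10 months to 2086-01-01 gives 2086-11-01.
`weekday 6` advances to the next Saturday; 2086-11-01 is a Friday, so it moves forward to 2086-11-02.

2086-11-02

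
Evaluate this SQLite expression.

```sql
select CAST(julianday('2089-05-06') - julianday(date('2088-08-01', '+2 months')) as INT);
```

217

Adding +2 months to 2088-08-01 gives 2088-10-01.
30 days remain in October 2088 after the 1st (31 − 1).
Full months from November 2088 through April 2089 contribute their day counts.
Then 6 days into May 2089.
Total: 30 + 30 + 31 + 31 + 28 + 31 + 30 + 6 = 217.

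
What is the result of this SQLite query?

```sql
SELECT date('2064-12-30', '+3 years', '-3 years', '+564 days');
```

Adding +3 years to 2064-12-30 gives 2067-12-30.
Adding -3 years to 2067-12-30 gives 2064-12-30.
Applying '+564 days' to 2064-12-30: counting 564 days forward gives 2066-07-17.

2066-07-17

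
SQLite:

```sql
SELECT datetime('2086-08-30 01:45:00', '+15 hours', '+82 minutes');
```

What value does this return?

+15 hours from 2086-08-30 01:45:00 is 2086-08-30 16:45:00.
82 minutes = 1h 22m; +82 minutes from 2086-08-30 16:45:00 is 2086-08-30 18:07:00.

2086-08-30 18:07:00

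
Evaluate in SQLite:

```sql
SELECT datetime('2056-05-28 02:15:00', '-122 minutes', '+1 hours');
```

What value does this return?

122 minutes = 2h 2m; -122 minutes from 2056-05-28 02:15:00 is 2056-05-28 00:13:00.
+1 hours from 2056-05-28 00:13:00 is 2056-05-28 01:13:00.

2056-05-28 01:13:00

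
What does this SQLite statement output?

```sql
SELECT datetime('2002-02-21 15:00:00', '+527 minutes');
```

2002-02-21 23:47:00

527 minutes = 8h 47m; +527 minutes from 2002-02-21 15:00:00 is 2002-02-21 23:47:00.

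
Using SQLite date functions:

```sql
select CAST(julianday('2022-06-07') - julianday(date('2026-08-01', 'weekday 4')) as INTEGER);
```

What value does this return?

`weekday 4` advances to the next Thursday; 2026-08-01 is a Saturday, so it moves forward to 2026-08-06.
23 days remain in June 2022 after the 7th (30 − 7).
Full months from July 2022 through July 2026 contribute their day counts.
Then 6 days into August 2026.
Total: 23 + 31 + 31 + 30 + 31 + 30 + 31 + 31 + 28 + 31 + 30 + 31 + 30 + 31 + 31 + 30 + 31 + 30 + 31 + 31 + 29 + 31 + 30 + 31 + 30 + 31 + 31 + 30 + 31 + 30 + 31 + 31 + 28 + 31 + 30 + 31 + 30 + 31 + 31 + 30 + 31 + 30 + 31 + 31 + 28 + 31 + 30 + 31 + 30 + 31 + 6 = 1521.
The subtraction is earlier − later, so the result is −1521 → -1521.

-1521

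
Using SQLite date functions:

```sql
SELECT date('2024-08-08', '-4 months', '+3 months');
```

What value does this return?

Adding -4 months to 2024-08-08 gives 2024-04-08.
Adding +3 months to 2024-04-08 gives 2024-07-08.

2024-07-08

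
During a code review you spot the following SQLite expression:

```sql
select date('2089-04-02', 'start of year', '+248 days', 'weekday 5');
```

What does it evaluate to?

`start of year` rewinds 2089-04-02 to 2089-01-01.
Applying '+248 days' to 2089-01-01: counting 248 days forward gives 2089-09-06.
`weekday 5` advances to the next Friday; 2089-09-06 is a Tuesday, so it moves forward to 2089-09-09.

2089-09-09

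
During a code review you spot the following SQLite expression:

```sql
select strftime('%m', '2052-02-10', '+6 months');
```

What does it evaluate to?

08

First apply '+6 months': 2052-02-10 → 2052-08-10.
`%m` extracts the 2-digit month (01-12): 08.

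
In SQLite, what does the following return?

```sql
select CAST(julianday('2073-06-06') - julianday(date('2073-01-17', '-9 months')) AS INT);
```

415

Adding -9 months to 2073-01-17 gives 2072-04-17.
13 days remain in April 2072 after the 17th (30 − 17).
Full months from May 2072 through May 2073 contribute their day counts.
Then 6 days into June 2073.
Total: 13 + 31 + 30 + 31 + 31 + 30 + 31 + 30 + 31 + 31 + 28 + 31 + 30 + 31 + 6 = 415.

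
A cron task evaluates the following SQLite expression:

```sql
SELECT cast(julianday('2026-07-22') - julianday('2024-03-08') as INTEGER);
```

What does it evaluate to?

23 days remain in March 2024 after the 8th (31 − 8).
Full months from April 2024 through June 2026 contribute their day counts.
Then 22 days into July 2026.
Total: 23 + 30 + 31 + 30 + 31 + 31 + 30 + 31 + 30 + 31 + 31 + 28 + 31 + 30 + 31 + 30 + 31 + 31 + 30 + 31 + 30 + 31 + 31 + 28 + 31 + 30 + 31 + 30 + 22 = 866.

866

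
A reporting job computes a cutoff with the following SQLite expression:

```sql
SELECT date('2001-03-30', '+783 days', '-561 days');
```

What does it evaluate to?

Applying '+783 days' to 2001-03-30: counting 783 days forward gives 2003-05-22.
Applying '-561 days' to 2003-05-22: counting 561 days back gives 2001-11-07.

2001-11-07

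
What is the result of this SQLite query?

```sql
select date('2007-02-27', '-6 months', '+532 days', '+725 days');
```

Adding -6 months to 2007-02-27 gives 2006-08-27.
Applying '+532 days' to 2006-08-27: counting 532 days forward gives 2008-02-10.
Applying '+725 days' to 2008-02-10: counting 725 days forward gives 2010-02-04.

2010-02-04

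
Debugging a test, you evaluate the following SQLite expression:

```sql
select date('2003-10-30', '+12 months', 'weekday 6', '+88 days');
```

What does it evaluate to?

2005-01-26

Adding +12 months to 2003-10-30 gives 2004-10-30.
`weekday 6` advances to the next Saturday; 2004-10-30 is already a Saturday, so it stays at 2004-10-30.
Applying '+88 days' to 2004-10-30: counting 88 days forward gives 2005-01-26.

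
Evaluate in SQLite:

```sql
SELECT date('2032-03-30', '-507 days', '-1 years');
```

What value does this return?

Applying '-507 days' to 2032-03-30: counting 507 days back gives 2030-11-09.
Adding -1 year to 2030-11-09 gives 2029-11-09.

2029-11-09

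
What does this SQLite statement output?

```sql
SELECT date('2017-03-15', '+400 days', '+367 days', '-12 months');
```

Applying '+400 days' to 2017-03-15: counting 400 days forward gives 2018-04-19.
Applying '+367 days' to 2018-04-19: counting 367 days forward gives 2019-04-21.
Adding -12 months to 2019-04-21 gives 2018-04-21.

2018-04-21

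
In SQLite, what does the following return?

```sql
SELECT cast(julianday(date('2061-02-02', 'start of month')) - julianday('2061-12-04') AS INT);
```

-306

`start of month` rewinds 2061-02-02 to 2061-02-01.
27 days remain in February 2061 after the 1st (28 − 1).
Full months from March 2061 through November 2061 contribute their day counts.
Then 4 days into December 2061.
Total: 27 + 31 + 30 + 31 + 30 + 31 + 31 + 30 + 31 + 30 + 4 = 306.
The subtraction is earlier − later, so the result is −306 → -306.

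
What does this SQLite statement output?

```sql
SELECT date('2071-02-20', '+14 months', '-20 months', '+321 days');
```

Adding +14 months to 2071-02-20 gives 2072-04-20.
Adding -20 months to 2072-04-20 gives 2070-08-20.
Applying '+321 days' to 2070-08-20: counting 321 days forward gives 2071-07-07.

2071-07-07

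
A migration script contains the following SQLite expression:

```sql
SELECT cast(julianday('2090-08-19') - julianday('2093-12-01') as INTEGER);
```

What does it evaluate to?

12 days remain in August 2090 after the 19th (31 − 19).
Full months from September 2090 through November 2093 contribute their day counts.
Then 1 day into December 2093.
Total: 12 + 30 + 31 + 30 + 31 + 31 + 28 + 31 + 30 + 31 + 30 + 31 + 31 + 30 + 31 + 30 + 31 + 31 + 29 + 31 + 30 + 31 + 30 + 31 + 31 + 30 + 31 + 30 + 31 + 31 + 28 + 31 + 30 + 31 + 30 + 31 + 31 + 30 + 31 + 30 + 1 = 1200.
The subtraction is earlier − later, so the result is −1200 → -1200.

-1200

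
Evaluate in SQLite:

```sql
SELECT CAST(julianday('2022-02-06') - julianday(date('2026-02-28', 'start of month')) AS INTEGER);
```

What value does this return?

-1456

`start of month` rewinds 2026-02-28 to 2026-02-01.
22 days remain in February 2022 after the 6th (28 − 6).
Full months from March 2022 through January 2026 contribute their day counts.
Then 1 day into February 2026.
Total: 22 + 31 + 30 + 31 + 30 + 31 + 31 + 30 + 31 + 30 + 31 + 31 + 28 + 31 + 30 + 31 + 30 + 31 + 31 + 30 + 31 + 30 + 31 + 31 + 29 + 31 + 30 + 31 + 30 + 31 + 31 + 30 + 31 + 30 + 31 + 31 + 28 + 31 + 30 + 31 + 30 + 31 + 31 + 30 + 31 + 30 + 31 + 31 + 1 = 1456.
The subtraction is earlier − later, so the result is −1456 → -1456.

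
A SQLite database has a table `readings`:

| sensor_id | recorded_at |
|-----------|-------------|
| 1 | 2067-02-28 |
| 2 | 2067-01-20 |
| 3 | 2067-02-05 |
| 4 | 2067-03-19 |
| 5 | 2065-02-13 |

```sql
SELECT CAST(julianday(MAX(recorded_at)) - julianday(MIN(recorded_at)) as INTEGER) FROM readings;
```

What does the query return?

764

MIN = 2065-02-13, MAX = 2067-03-19.
15 days remain in February 2065 after the 13th (28 − 13).
Full months from March 2065 through February 2067 contribute their day counts.
Then 19 days into March 2067.
Total: 15 + 31 + 30 + 31 + 30 + 31 + 31 + 30 + 31 + 30 + 31 + 31 + 28 + 31 + 30 + 31 + 30 + 31 + 31 + 30 + 31 + 30 + 31 + 31 + 28 + 19 = 764.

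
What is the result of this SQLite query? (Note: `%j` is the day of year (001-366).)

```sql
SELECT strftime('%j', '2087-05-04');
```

Day-of-year for 2087-05-04: days since 2087-01-01 inclusive = 124, zero-padded to 124.

124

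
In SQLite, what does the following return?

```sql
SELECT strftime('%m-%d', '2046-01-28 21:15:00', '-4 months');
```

First apply '-4 months': 2046-01-28 21:15:00 → 2045-09-28 21:15:00.
`%m-%d` extracts the month-day: 09-28.

09-28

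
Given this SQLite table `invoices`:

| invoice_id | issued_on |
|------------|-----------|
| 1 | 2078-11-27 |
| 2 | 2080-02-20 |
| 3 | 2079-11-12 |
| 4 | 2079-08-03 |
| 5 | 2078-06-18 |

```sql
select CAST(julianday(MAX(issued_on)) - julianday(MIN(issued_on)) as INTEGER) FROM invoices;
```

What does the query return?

MIN = 2078-06-18, MAX = 2080-02-20.
12 days remain in June 2078 after the 18th (30 − 18).
Full months from July 2078 through January 2080 contribute their day counts.
Then 20 days into February 2080.
Total: 12 + 31 + 31 + 30 + 31 + 30 + 31 + 31 + 28 + 31 + 30 + 31 + 30 + 31 + 31 + 30 + 31 + 30 + 31 + 31 + 20 = 612.

612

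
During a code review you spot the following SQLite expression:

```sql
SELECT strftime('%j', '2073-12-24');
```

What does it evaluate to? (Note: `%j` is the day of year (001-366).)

Day-of-year for 2073-12-24: days since 2073-01-01 inclusive = 358, zero-padded to 358.

358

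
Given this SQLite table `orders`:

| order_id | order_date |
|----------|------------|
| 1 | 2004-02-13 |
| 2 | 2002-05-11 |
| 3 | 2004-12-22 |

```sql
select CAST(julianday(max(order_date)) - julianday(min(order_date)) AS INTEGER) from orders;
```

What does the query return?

MIN = 2002-05-11, MAX = 2004-12-22.
20 days remain in May 2002 after the 11th (31 − 11).
Full months from June 2002 through November 2004 contribute their day counts.
Then 22 days into December 2004.
Total: 20 + 30 + 31 + 31 + 30 + 31 + 30 + 31 + 31 + 28 + 31 + 30 + 31 + 30 + 31 + 31 + 30 + 31 + 30 + 31 + 31 + 29 + 31 + 30 + 31 + 30 + 31 + 31 + 30 + 31 + 30 + 22 = 956.

956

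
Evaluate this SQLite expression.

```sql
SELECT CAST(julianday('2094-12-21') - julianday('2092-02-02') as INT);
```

27 days remain in February 2092 after the 2nd (29 − 2).
Full months from March 2092 through November 2094 contribute their day counts.
Then 21 days into December 2094.
Total: 27 + 31 + 30 + 31 + 30 + 31 + 31 + 30 + 31 + 30 + 31 + 31 + 28 + 31 + 30 + 31 + 30 + 31 + 31 + 30 + 31 + 30 + 31 + 31 + 28 + 31 + 30 + 31 + 30 + 31 + 31 + 30 + 31 + 30 + 21 = 1053.

1053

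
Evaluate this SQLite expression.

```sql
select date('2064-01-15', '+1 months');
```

2064-02-15

Adding +1 month to 2064-01-15 gives 2064-02-15.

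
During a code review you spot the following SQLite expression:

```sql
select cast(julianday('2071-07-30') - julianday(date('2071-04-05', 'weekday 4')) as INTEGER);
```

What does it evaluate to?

`weekday 4` advances to the next Thursday; 2071-04-05 is a Sunday, so it moves forward to 2071-04-09.
21 days remain in April 2071 after the 9th (30 − 9).
May 2071: 31 days.
June 2071: 30 days.
Then 30 days into July 2071.
Total: 21 + 31 + 30 + 30 = 112.

112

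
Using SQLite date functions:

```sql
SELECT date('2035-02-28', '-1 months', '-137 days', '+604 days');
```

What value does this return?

2036-05-09

Adding -1 month to 2035-02-28 gives 2035-01-28.
Applying '-137 days' to 2035-01-28: counting 137 days back gives 2034-09-13.
Applying '+604 days' to 2034-09-13: counting 604 days forward gives 2036-05-09.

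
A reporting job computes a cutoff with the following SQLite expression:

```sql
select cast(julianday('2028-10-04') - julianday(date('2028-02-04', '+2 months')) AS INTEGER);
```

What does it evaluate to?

183

Adding +2 months to 2028-02-04 gives 2028-04-04.
26 days remain in April 2028 after the 4th (30 − 4).
May 2028: 31 days.
June 2028: 30 days.
July 2028: 31 days.
August 2028: 31 days.
September 2028: 30 days.
Then 4 days into October 2028.
Total: 26 + 31 + 30 + 31 + 31 + 30 + 4 = 183.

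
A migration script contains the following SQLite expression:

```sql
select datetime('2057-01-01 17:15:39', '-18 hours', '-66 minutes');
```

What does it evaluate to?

-18 hours from 2057-01-01 17:15:39 is 2056-12-31 23:15:39 (crosses midnight).
66 minutes = 1h 6m; -66 minutes from 2056-12-31 23:15:39 is 2056-12-31 22:09:39.

2056-12-31 22:09:39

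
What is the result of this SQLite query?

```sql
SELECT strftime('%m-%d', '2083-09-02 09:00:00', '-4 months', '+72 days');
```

07-13

First apply '-4 months', '+72 days': 2083-09-02 09:00:00 → 2083-07-13 09:00:00.
`%m-%d` extracts the month-day: 07-13.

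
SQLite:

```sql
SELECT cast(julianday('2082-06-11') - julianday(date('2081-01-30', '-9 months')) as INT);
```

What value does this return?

Adding -9 months to 2081-01-30 gives 2080-04-30.
0 days remain in April 2080 after the 30th (30 − 30).
Full months from May 2080 through May 2082 contribute their day counts.
Then 11 days into June 2082.
Total: 0 + 31 + 30 + 31 + 31 + 30 + 31 + 30 + 31 + 31 + 28 + 31 + 30 + 31 + 30 + 31 + 31 + 30 + 31 + 30 + 31 + 31 + 28 + 31 + 30 + 31 + 11 = 772.

772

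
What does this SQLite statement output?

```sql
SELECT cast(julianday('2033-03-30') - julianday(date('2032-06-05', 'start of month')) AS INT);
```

`start of month` rewinds 2032-06-05 to 2032-06-01.
29 days remain in June 2032 after the 1st (30 − 1).
Full months from July 2032 through February 2033 contribute their day counts.
Then 30 days into March 2033.
Total: 29 + 31 + 31 + 30 + 31 + 30 + 31 + 31 + 28 + 30 = 302.

302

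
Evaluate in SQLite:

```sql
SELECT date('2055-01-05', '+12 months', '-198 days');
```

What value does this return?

Adding +12 months to 2055-01-05 gives 2056-01-05.
Applying '-198 days' to 2056-01-05: counting 198 days back gives 2055-06-21.

2055-06-21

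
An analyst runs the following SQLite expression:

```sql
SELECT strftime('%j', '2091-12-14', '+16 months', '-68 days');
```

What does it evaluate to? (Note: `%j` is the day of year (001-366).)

036

First apply '+16 months', '-68 days': 2091-12-14 → 2093-02-05.
Day-of-year for 2093-02-05: days since 2093-01-01 inclusive = 36, zero-padded to 036.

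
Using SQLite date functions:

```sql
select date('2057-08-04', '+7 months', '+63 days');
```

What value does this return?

2058-05-06

Adding +7 months to 2057-08-04 gives 2058-03-04.
Applying '+63 days' to 2058-03-04: counting 63 days forward gives 2058-05-06.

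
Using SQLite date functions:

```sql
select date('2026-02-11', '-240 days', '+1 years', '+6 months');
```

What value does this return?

Applying '-240 days' to 2026-02-11: counting 240 days back gives 2025-06-16.
Adding +1 year to 2025-06-16 gives 2026-06-16.
Adding +6 months to 2026-06-16 gives 2026-12-16.

2026-12-16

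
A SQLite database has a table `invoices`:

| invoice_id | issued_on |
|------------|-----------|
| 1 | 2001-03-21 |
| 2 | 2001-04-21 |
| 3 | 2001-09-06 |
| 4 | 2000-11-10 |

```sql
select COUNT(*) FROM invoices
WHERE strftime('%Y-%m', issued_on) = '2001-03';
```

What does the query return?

1

Rows with year-month 2001-03: 2001-03-21 → 1.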